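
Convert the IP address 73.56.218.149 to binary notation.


73 = 01001001
56 = 00111000
218 = 11011010
149 = 10010101
Binary: 01001001.00111000.11011010.10010101


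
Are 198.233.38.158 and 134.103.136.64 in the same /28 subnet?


Mask: 255.255.255.240
198.233.38.158 AND mask = 198.233.38.144
134.103.136.64 AND mask = 134.103.136.64
No, different subnets (198.233.38.144 vs 134.103.136.64)


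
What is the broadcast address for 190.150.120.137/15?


Network: 190.150.0.0/15
Host bits = 17
Set all host bits to 1:
Broadcast: 190.151.255.255


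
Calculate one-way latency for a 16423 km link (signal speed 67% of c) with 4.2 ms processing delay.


Speed = 0.67 * 3e5 km/s = 201000 km/s
Propagation delay = 16423 / 201000 = 0.0817 s = 81.7065 ms
Processing delay = 4.2 ms
Total one-way latency = 85.9065 ms


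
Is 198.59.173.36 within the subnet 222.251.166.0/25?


Subnet network: 222.251.166.0
Test IP AND mask: 198.59.173.0
No, 198.59.173.36 is not in 222.251.166.0/25


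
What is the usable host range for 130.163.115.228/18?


Network: 130.163.64.0
Broadcast: 130.163.127.255
First usable = network + 1
Last usable = broadcast - 1
Range: 130.163.64.1 to 130.163.127.254


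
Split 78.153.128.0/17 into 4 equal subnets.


New prefix = 17 + 2 = 19
Each subnet has 8192 addresses
  78.153.128.0/19
  78.153.160.0/19
  78.153.192.0/19
  78.153.224.0/19
Subnets: 78.153.128.0/19, 78.153.160.0/19, 78.153.192.0/19, 78.153.224.0/19


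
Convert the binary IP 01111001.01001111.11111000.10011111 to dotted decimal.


01111001 = 121
01001111 = 79
11111000 = 248
10011111 = 159
IP: 121.79.248.159


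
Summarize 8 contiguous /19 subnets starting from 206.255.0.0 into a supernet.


Original prefix: /19
Number of subnets: 8 = 2^3
New prefix = 19 - 3 = 16
Supernet: 206.255.0.0/16


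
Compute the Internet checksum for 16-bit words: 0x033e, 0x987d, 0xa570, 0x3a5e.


Sum all words (with carry folding):
+ 0x033e = 0x033e
+ 0x987d = 0x9bbb
+ 0xa570 = 0x412c
+ 0x3a5e = 0x7b8a
One's complement: ~0x7b8a
Checksum = 0x8475


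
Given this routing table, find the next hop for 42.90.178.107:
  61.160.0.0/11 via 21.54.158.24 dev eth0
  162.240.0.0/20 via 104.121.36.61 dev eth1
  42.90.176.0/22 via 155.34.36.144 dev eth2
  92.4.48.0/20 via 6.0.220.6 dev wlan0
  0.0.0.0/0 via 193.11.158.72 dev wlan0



Longest prefix match for 42.90.178.107:
  /11 61.160.0.0: no
  /20 162.240.0.0: no
  /22 42.90.176.0: MATCH
  /20 92.4.48.0: no
  /0 0.0.0.0: MATCH
Selected: next-hop 155.34.36.144 via eth2 (matched /22)


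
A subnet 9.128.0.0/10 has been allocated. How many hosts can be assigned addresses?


Host bits = 32 - 10 = 22
Total addresses = 2^22 = 4194304
Usable = total - 2 (network and broadcast)
Usable hosts: 4194302


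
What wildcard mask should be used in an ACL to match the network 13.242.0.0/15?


Subnet mask: 255.254.0.0
Wildcard = 255.255.255.255 - subnet mask
255 - 255 = 0
255 - 254 = 1
255 - 0 = 255
255 - 0 = 255
Wildcard: 0.1.255.255


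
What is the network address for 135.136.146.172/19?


IP:   10000111.10001000.10010010.10101100
Mask: 11111111.11111111.11100000.00000000
AND operation:
Net:  10000111.10001000.10000000.00000000
Network: 135.136.128.0/19


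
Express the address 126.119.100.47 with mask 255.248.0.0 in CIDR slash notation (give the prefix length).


Binary: 11111111.11111000.00000000.00000000
Count leading 1s
Prefix: /13


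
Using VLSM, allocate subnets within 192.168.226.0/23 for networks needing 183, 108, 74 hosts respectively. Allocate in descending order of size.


183 hosts -> /24 (254 usable): 192.168.226.0/24
108 hosts -> /25 (126 usable): 192.168.227.0/25
74 hosts -> /25 (126 usable): 192.168.227.128/25
Allocation: 192.168.226.0/24 (183 hosts, 254 usable); 192.168.227.0/25 (108 hosts, 126 usable); 192.168.227.128/25 (74 hosts, 126 usable)


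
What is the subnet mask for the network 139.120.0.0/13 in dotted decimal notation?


/13 means 13 network bits, 19 host bits
Binary: 11111111111110000000000000000000
Mask: 255.248.0.0


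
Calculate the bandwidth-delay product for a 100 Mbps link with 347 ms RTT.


BDP = bandwidth * RTT
= 100 Mbps * 347 ms
= 100 * 1e6 * 347 / 1000 bits
= 34700000 bits
= 4337500 bytes
= 4235.8398 KB
BDP = 34700000 bits (4337500 bytes)


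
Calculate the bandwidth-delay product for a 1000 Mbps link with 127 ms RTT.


BDP = bandwidth * RTT
= 1000 Mbps * 127 ms
= 1000 * 1e6 * 127 / 1000 bits
= 127000000 bits
= 15875000 bytes
= 15502.9297 KB
BDP = 127000000 bits (15875000 bytes)


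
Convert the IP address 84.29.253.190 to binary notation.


84 = 01010100
29 = 00011101
253 = 11111101
190 = 10111110
Binary: 01010100.00011101.11111101.10111110


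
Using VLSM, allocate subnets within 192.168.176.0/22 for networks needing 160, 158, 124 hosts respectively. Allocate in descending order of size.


160 hosts -> /24 (254 usable): 192.168.176.0/24
158 hosts -> /24 (254 usable): 192.168.177.0/24
124 hosts -> /25 (126 usable): 192.168.178.0/25
Allocation: 192.168.176.0/24 (160 hosts, 254 usable); 192.168.177.0/24 (158 hosts, 254 usable); 192.168.178.0/25 (124 hosts, 126 usable)


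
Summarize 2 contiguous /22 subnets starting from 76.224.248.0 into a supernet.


Original prefix: /22
Number of subnets: 2 = 2^1
New prefix = 22 - 1 = 21
Supernet: 76.224.248.0/21


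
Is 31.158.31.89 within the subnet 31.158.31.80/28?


Subnet network: 31.158.31.80
Test IP AND mask: 31.158.31.80
Yes, 31.158.31.89 is in 31.158.31.80/28


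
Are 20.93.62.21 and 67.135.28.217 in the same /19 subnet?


Mask: 255.255.224.0
20.93.62.21 AND mask = 20.93.32.0
67.135.28.217 AND mask = 67.135.0.0
No, different subnets (20.93.32.0 vs 67.135.0.0)


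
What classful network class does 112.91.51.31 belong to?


First octet: 112
Binary: 01110000
0xxxxxxx -> Class A (1-126)
Class A, default mask 255.0.0.0 (/8)


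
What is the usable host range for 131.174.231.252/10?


Network: 131.128.0.0
Broadcast: 131.191.255.255
First usable = network + 1
Last usable = broadcast - 1
Range: 131.128.0.1 to 131.191.255.254


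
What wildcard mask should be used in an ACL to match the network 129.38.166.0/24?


Subnet mask: 255.255.255.0
Wildcard = 255.255.255.255 - subnet mask
255 - 255 = 0
255 - 255 = 0
255 - 255 = 0
255 - 0 = 255
Wildcard: 0.0.0.255


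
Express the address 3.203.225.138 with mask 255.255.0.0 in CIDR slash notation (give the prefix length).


Binary: 11111111.11111111.00000000.00000000
Count leading 1s
Prefix: /16


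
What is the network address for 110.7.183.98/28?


IP:   01101110.00000111.10110111.01100010
Mask: 11111111.11111111.11111111.11110000
AND operation:
Net:  01101110.00000111.10110111.01100000
Network: 110.7.183.96/28


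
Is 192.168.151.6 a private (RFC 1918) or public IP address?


RFC 1918 private ranges:
  10.0.0.0/8 (10.0.0.0 - 10.255.255.255)
  172.16.0.0/12 (172.16.0.0 - 172.31.255.255)
  192.168.0.0/16 (192.168.0.0 - 192.168.255.255)
Private (in 192.168.0.0/16)


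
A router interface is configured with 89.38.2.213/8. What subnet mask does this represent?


/8 means 8 network bits, 24 host bits
Binary: 11111111000000000000000000000000
Mask: 255.0.0.0


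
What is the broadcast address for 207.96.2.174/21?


Network: 207.96.0.0/21
Host bits = 11
Set all host bits to 1:
Broadcast: 207.96.7.255


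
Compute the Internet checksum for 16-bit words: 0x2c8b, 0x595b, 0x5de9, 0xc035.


Sum all words (with carry folding):
+ 0x2c8b = 0x2c8b
+ 0x595b = 0x85e6
+ 0x5de9 = 0xe3cf
+ 0xc035 = 0xa405
One's complement: ~0xa405
Checksum = 0x5bfa


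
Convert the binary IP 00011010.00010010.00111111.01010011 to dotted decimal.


00011010 = 26
00010010 = 18
00111111 = 63
01010011 = 83
IP: 26.18.63.83


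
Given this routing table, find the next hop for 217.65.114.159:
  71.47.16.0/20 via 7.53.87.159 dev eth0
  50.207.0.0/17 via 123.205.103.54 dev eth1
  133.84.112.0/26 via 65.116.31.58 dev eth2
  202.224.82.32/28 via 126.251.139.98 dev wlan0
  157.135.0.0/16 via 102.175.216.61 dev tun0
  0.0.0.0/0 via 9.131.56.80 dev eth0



Longest prefix match for 217.65.114.159:
  /20 71.47.16.0: no
  /17 50.207.0.0: no
  /26 133.84.112.0: no
  /28 202.224.82.32: no
  /16 157.135.0.0: no
  /0 0.0.0.0: MATCH
Selected: next-hop 9.131.56.80 via eth0 (matched /0)


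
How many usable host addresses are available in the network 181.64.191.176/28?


Host bits = 32 - 28 = 4
Total addresses = 2^4 = 16
Usable = total - 2 (network and broadcast)
Usable hosts: 14


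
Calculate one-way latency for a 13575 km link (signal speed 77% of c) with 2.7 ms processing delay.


Speed = 0.77 * 3e5 km/s = 231000 km/s
Propagation delay = 13575 / 231000 = 0.0588 s = 58.7662 ms
Processing delay = 2.7 ms
Total one-way latency = 61.4662 ms


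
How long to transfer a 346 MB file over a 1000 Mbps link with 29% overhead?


Effective throughput = 1000 * (1 - 29/100) = 710 Mbps
File size in Mb = 346 * 8 = 2768 Mb
Time = 2768 / 710
Time = 3.8986 seconds


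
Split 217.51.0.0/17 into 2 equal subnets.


New prefix = 17 + 1 = 18
Each subnet has 16384 addresses
  217.51.0.0/18
  217.51.64.0/18
Subnets: 217.51.0.0/18, 217.51.64.0/18


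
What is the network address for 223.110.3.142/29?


IP:   11011111.01101110.00000011.10001110
Mask: 11111111.11111111.11111111.11111000
AND operation:
Net:  11011111.01101110.00000011.10001000
Network: 223.110.3.136/29


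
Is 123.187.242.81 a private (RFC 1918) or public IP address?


RFC 1918 private ranges:
  10.0.0.0/8 (10.0.0.0 - 10.255.255.255)
  172.16.0.0/12 (172.16.0.0 - 172.31.255.255)
  192.168.0.0/16 (192.168.0.0 - 192.168.255.255)
Public (not in any RFC 1918 range)


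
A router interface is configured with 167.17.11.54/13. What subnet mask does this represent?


/13 means 13 network bits, 19 host bits
Binary: 11111111111110000000000000000000
Mask: 255.248.0.0


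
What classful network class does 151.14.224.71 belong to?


First octet: 151
Binary: 10010111
10xxxxxx -> Class B (128-191)
Class B, default mask 255.255.0.0 (/16)


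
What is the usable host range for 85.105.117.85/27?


Network: 85.105.117.64
Broadcast: 85.105.117.95
First usable = network + 1
Last usable = broadcast - 1
Range: 85.105.117.65 to 85.105.117.94


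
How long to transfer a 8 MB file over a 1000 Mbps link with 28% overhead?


Effective throughput = 1000 * (1 - 28/100) = 720 Mbps
File size in Mb = 8 * 8 = 64 Mb
Time = 64 / 720
Time = 0.0889 seconds


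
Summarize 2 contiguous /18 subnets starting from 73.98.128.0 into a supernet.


Original prefix: /18
Number of subnets: 2 = 2^1
New prefix = 18 - 1 = 17
Supernet: 73.98.128.0/17


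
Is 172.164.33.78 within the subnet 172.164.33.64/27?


Subnet network: 172.164.33.64
Test IP AND mask: 172.164.33.64
Yes, 172.164.33.78 is in 172.164.33.64/27


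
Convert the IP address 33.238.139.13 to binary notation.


33 = 00100001
238 = 11101110
139 = 10001011
13 = 00001101
Binary: 00100001.11101110.10001011.00001101


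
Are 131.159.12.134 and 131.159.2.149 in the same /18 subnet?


Mask: 255.255.192.0
131.159.12.134 AND mask = 131.159.0.0
131.159.2.149 AND mask = 131.159.0.0
Yes, same subnet (131.159.0.0)


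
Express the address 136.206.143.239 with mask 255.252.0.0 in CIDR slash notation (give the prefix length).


Binary: 11111111.11111100.00000000.00000000
Count leading 1s
Prefix: /14


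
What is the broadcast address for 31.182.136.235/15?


Network: 31.182.0.0/15
Host bits = 17
Set all host bits to 1:
Broadcast: 31.183.255.255


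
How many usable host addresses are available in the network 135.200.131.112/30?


Host bits = 32 - 30 = 2
Total addresses = 2^2 = 4
Usable = total - 2 (network and broadcast)
Usable hosts: 2


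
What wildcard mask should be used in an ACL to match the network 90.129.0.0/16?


Subnet mask: 255.255.0.0
Wildcard = 255.255.255.255 - subnet mask
255 - 255 = 0
255 - 255 = 0
255 - 0 = 255
255 - 0 = 255
Wildcard: 0.0.255.255


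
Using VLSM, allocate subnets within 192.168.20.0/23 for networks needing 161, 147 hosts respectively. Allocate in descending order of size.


161 hosts -> /24 (254 usable): 192.168.20.0/24
147 hosts -> /24 (254 usable): 192.168.21.0/24
Allocation: 192.168.20.0/24 (161 hosts, 254 usable); 192.168.21.0/24 (147 hosts, 254 usable)


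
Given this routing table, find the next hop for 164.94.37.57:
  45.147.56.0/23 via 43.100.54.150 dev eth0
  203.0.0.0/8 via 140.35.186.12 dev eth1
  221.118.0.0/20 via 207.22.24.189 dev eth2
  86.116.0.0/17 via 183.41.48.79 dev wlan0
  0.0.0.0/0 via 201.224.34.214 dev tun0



Longest prefix match for 164.94.37.57:
  /23 45.147.56.0: no
  /8 203.0.0.0: no
  /20 221.118.0.0: no
  /17 86.116.0.0: no
  /0 0.0.0.0: MATCH
Selected: next-hop 201.224.34.214 via tun0 (matched /0)


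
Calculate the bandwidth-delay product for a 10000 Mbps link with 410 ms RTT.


BDP = bandwidth * RTT
= 10000 Mbps * 410 ms
= 10000 * 1e6 * 410 / 1000 bits
= 4100000000 bits
= 512500000 bytes
= 500488.2812 KB
BDP = 4100000000 bits (512500000 bytes)


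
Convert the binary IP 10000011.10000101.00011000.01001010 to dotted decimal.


10000011 = 131
10000101 = 133
00011000 = 24
01001010 = 74
IP: 131.133.24.74


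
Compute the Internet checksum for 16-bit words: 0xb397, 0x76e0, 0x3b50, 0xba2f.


Sum all words (with carry folding):
+ 0xb397 = 0xb397
+ 0x76e0 = 0x2a78
+ 0x3b50 = 0x65c8
+ 0xba2f = 0x1ff8
One's complement: ~0x1ff8
Checksum = 0xe007


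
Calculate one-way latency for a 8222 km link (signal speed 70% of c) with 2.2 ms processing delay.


Speed = 0.7 * 3e5 km/s = 210000 km/s
Propagation delay = 8222 / 210000 = 0.0392 s = 39.1524 ms
Processing delay = 2.2 ms
Total one-way latency = 41.3524 ms


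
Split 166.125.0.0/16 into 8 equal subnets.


New prefix = 16 + 3 = 19
Each subnet has 8192 addresses
  166.125.0.0/19
  166.125.32.0/19
  166.125.64.0/19
  166.125.96.0/19
  166.125.128.0/19
  166.125.160.0/19
  166.125.192.0/19
  166.125.224.0/19
Subnets: 166.125.0.0/19, 166.125.32.0/19, 166.125.64.0/19, 166.125.96.0/19, 166.125.128.0/19, 166.125.160.0/19, 166.125.192.0/19, 166.125.224.0/19


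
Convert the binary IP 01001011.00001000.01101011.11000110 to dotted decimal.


01001011 = 75
00001000 = 8
01101011 = 107
11000110 = 198
IP: 75.8.107.198


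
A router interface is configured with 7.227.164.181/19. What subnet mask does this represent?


/19 means 19 network bits, 13 host bits
Binary: 11111111111111111110000000000000
Mask: 255.255.224.0


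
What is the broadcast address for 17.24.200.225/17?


Network: 17.24.128.0/17
Host bits = 15
Set all host bits to 1:
Broadcast: 17.24.255.255


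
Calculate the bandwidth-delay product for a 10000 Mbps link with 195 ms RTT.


BDP = bandwidth * RTT
= 10000 Mbps * 195 ms
= 10000 * 1e6 * 195 / 1000 bits
= 1950000000 bits
= 243750000 bytes
= 238037.1094 KB
BDP = 1950000000 bits (243750000 bytes)


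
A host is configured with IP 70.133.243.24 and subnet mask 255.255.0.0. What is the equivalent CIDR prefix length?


Binary: 11111111.11111111.00000000.00000000
Count leading 1s
Prefix: /16


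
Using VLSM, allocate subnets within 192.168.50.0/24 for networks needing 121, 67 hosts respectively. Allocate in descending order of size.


121 hosts -> /25 (126 usable): 192.168.50.0/25
67 hosts -> /25 (126 usable): 192.168.50.128/25
Allocation: 192.168.50.0/25 (121 hosts, 126 usable); 192.168.50.128/25 (67 hosts, 126 usable)


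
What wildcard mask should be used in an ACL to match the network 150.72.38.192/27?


Subnet mask: 255.255.255.224
Wildcard = 255.255.255.255 - subnet mask
255 - 255 = 0
255 - 255 = 0
255 - 255 = 0
255 - 224 = 31
Wildcard: 0.0.0.31


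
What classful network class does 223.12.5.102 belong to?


First octet: 223
Binary: 11011111
110xxxxx -> Class C (192-223)
Class C, default mask 255.255.255.0 (/24)


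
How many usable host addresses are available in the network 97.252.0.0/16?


Host bits = 32 - 16 = 16
Total addresses = 2^16 = 65536
Usable = total - 2 (network and broadcast)
Usable hosts: 65534


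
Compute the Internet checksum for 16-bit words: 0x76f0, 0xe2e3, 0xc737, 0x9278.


Sum all words (with carry folding):
+ 0x76f0 = 0x76f0
+ 0xe2e3 = 0x59d4
+ 0xc737 = 0x210c
+ 0x9278 = 0xb384
One's complement: ~0xb384
Checksum = 0x4c7b


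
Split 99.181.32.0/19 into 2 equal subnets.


New prefix = 19 + 1 = 20
Each subnet has 4096 addresses
  99.181.32.0/20
  99.181.48.0/20
Subnets: 99.181.32.0/20, 99.181.48.0/20


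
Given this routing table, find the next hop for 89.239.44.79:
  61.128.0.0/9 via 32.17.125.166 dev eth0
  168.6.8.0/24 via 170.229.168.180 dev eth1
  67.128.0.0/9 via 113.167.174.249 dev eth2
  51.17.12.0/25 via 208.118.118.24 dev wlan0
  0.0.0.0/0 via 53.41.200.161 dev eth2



Longest prefix match for 89.239.44.79:
  /9 61.128.0.0: no
  /24 168.6.8.0: no
  /9 67.128.0.0: no
  /25 51.17.12.0: no
  /0 0.0.0.0: MATCH
Selected: next-hop 53.41.200.161 via eth2 (matched /0)


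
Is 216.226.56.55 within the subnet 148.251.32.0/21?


Subnet network: 148.251.32.0
Test IP AND mask: 216.226.56.0
No, 216.226.56.55 is not in 148.251.32.0/21


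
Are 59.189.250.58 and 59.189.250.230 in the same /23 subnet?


Mask: 255.255.254.0
59.189.250.58 AND mask = 59.189.250.0
59.189.250.230 AND mask = 59.189.250.0
Yes, same subnet (59.189.250.0)


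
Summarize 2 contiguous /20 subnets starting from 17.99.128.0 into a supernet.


Original prefix: /20
Number of subnets: 2 = 2^1
New prefix = 20 - 1 = 19
Supernet: 17.99.128.0/19


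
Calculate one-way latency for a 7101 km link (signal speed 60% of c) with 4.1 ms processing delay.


Speed = 0.6 * 3e5 km/s = 180000 km/s
Propagation delay = 7101 / 180000 = 0.0394 s = 39.45 ms
Processing delay = 4.1 ms
Total one-way latency = 43.55 ms


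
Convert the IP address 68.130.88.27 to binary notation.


68 = 01000100
130 = 10000010
88 = 01011000
27 = 00011011
Binary: 01000100.10000010.01011000.00011011


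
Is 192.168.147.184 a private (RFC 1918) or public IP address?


RFC 1918 private ranges:
  10.0.0.0/8 (10.0.0.0 - 10.255.255.255)
  172.16.0.0/12 (172.16.0.0 - 172.31.255.255)
  192.168.0.0/16 (192.168.0.0 - 192.168.255.255)
Private (in 192.168.0.0/16)


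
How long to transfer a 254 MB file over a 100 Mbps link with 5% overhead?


Effective throughput = 100 * (1 - 5/100) = 95 Mbps
File size in Mb = 254 * 8 = 2032 Mb
Time = 2032 / 95
Time = 21.3895 seconds


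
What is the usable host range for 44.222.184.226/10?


Network: 44.192.0.0
Broadcast: 44.255.255.255
First usable = network + 1
Last usable = broadcast - 1
Range: 44.192.0.1 to 44.255.255.254


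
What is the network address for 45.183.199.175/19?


IP:   00101101.10110111.11000111.10101111
Mask: 11111111.11111111.11100000.00000000
AND operation:
Net:  00101101.10110111.11000000.00000000
Network: 45.183.192.0/19


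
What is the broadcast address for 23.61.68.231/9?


Network: 23.0.0.0/9
Host bits = 23
Set all host bits to 1:
Broadcast: 23.127.255.255


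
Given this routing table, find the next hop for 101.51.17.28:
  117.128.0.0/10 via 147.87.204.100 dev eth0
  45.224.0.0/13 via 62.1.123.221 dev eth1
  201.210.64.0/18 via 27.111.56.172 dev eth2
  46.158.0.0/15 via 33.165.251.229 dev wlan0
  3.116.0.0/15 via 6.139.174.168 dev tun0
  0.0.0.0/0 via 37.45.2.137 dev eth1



Longest prefix match for 101.51.17.28:
  /10 117.128.0.0: no
  /13 45.224.0.0: no
  /18 201.210.64.0: no
  /15 46.158.0.0: no
  /15 3.116.0.0: no
  /0 0.0.0.0: MATCH
Selected: next-hop 37.45.2.137 via eth1 (matched /0)


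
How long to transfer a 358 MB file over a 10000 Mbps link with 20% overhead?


Effective throughput = 10000 * (1 - 20/100) = 8000 Mbps
File size in Mb = 358 * 8 = 2864 Mb
Time = 2864 / 8000
Time = 0.358 seconds


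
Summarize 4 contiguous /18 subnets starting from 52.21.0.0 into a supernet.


Original prefix: /18
Number of subnets: 4 = 2^2
New prefix = 18 - 2 = 16
Supernet: 52.21.0.0/16


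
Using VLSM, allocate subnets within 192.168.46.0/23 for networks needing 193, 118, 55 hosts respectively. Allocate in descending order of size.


193 hosts -> /24 (254 usable): 192.168.46.0/24
118 hosts -> /25 (126 usable): 192.168.47.0/25
55 hosts -> /26 (62 usable): 192.168.47.128/26
Allocation: 192.168.46.0/24 (193 hosts, 254 usable); 192.168.47.0/25 (118 hosts, 126 usable); 192.168.47.128/26 (55 hosts, 62 usable)


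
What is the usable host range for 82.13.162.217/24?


Network: 82.13.162.0
Broadcast: 82.13.162.255
First usable = network + 1
Last usable = broadcast - 1
Range: 82.13.162.1 to 82.13.162.254


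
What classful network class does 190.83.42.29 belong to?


First octet: 190
Binary: 10111110
10xxxxxx -> Class B (128-191)
Class B, default mask 255.255.0.0 (/16)


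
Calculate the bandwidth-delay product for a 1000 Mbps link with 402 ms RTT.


BDP = bandwidth * RTT
= 1000 Mbps * 402 ms
= 1000 * 1e6 * 402 / 1000 bits
= 402000000 bits
= 50250000 bytes
= 49072.2656 KB
BDP = 402000000 bits (50250000 bytes)


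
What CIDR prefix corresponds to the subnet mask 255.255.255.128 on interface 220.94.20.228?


Binary: 11111111.11111111.11111111.10000000
Count leading 1s
Prefix: /25


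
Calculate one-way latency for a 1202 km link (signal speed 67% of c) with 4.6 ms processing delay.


Speed = 0.67 * 3e5 km/s = 201000 km/s
Propagation delay = 1202 / 201000 = 0.006 s = 5.9801 ms
Processing delay = 4.6 ms
Total one-way latency = 10.5801 ms


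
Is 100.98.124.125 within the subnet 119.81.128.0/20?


Subnet network: 119.81.128.0
Test IP AND mask: 100.98.112.0
No, 100.98.124.125 is not in 119.81.128.0/20


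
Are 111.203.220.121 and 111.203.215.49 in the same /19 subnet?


Mask: 255.255.224.0
111.203.220.121 AND mask = 111.203.192.0
111.203.215.49 AND mask = 111.203.192.0
Yes, same subnet (111.203.192.0)


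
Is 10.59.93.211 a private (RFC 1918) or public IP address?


RFC 1918 private ranges:
  10.0.0.0/8 (10.0.0.0 - 10.255.255.255)
  172.16.0.0/12 (172.16.0.0 - 172.31.255.255)
  192.168.0.0/16 (192.168.0.0 - 192.168.255.255)
Private (in 10.0.0.0/8)


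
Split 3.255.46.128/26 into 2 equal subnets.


New prefix = 26 + 1 = 27
Each subnet has 32 addresses
  3.255.46.128/27
  3.255.46.160/27
Subnets: 3.255.46.128/27, 3.255.46.160/27


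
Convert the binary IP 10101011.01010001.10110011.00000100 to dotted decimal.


10101011 = 171
01010001 = 81
10110011 = 179
00000100 = 4
IP: 171.81.179.4


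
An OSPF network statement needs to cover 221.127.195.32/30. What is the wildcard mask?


Subnet mask: 255.255.255.252
Wildcard = 255.255.255.255 - subnet mask
255 - 255 = 0
255 - 255 = 0
255 - 255 = 0
255 - 252 = 3
Wildcard: 0.0.0.3


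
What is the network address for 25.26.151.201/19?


IP:   00011001.00011010.10010111.11001001
Mask: 11111111.11111111.11100000.00000000
AND operation:
Net:  00011001.00011010.10000000.00000000
Network: 25.26.128.0/19


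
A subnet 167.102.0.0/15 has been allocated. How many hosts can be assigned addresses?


Host bits = 32 - 15 = 17
Total addresses = 2^17 = 131072
Usable = total - 2 (network and broadcast)
Usable hosts: 131070


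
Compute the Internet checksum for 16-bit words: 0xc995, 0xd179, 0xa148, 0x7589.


Sum all words (with carry folding):
+ 0xc995 = 0xc995
+ 0xd179 = 0x9b0f
+ 0xa148 = 0x3c58
+ 0x7589 = 0xb1e1
One's complement: ~0xb1e1
Checksum = 0x4e1e


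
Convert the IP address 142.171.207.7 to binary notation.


142 = 10001110
171 = 10101011
207 = 11001111
7 = 00000111
Binary: 10001110.10101011.11001111.00000111


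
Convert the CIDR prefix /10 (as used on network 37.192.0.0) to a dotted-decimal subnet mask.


/10 means 10 network bits, 22 host bits
Binary: 11111111110000000000000000000000
Mask: 255.192.0.0


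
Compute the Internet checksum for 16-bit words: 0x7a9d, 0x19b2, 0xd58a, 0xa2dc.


Sum all words (with carry folding):
+ 0x7a9d = 0x7a9d
+ 0x19b2 = 0x944f
+ 0xd58a = 0x69da
+ 0xa2dc = 0x0cb7
One's complement: ~0x0cb7
Checksum = 0xf348


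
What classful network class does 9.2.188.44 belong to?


First octet: 9
Binary: 00001001
0xxxxxxx -> Class A (1-126)
Class A, default mask 255.0.0.0 (/8)


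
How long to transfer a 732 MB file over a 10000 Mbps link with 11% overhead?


Effective throughput = 10000 * (1 - 11/100) = 8900 Mbps
File size in Mb = 732 * 8 = 5856 Mb
Time = 5856 / 8900
Time = 0.658 seconds


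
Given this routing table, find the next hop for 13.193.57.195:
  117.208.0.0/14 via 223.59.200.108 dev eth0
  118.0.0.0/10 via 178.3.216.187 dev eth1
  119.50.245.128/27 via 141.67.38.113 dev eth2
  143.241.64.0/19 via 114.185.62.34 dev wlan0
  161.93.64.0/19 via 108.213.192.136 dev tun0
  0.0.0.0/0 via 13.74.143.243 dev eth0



Longest prefix match for 13.193.57.195:
  /14 117.208.0.0: no
  /10 118.0.0.0: no
  /27 119.50.245.128: no
  /19 143.241.64.0: no
  /19 161.93.64.0: no
  /0 0.0.0.0: MATCH
Selected: next-hop 13.74.143.243 via eth0 (matched /0)


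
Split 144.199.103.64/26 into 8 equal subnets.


New prefix = 26 + 3 = 29
Each subnet has 8 addresses
  144.199.103.64/29
  144.199.103.72/29
  144.199.103.80/29
  144.199.103.88/29
  144.199.103.96/29
  144.199.103.104/29
  144.199.103.112/29
  144.199.103.120/29
Subnets: 144.199.103.64/29, 144.199.103.72/29, 144.199.103.80/29, 144.199.103.88/29, 144.199.103.96/29, 144.199.103.104/29, 144.199.103.112/29, 144.199.103.120/29


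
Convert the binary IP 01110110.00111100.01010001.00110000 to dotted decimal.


01110110 = 118
00111100 = 60
01010001 = 81
00110000 = 48
IP: 118.60.81.48


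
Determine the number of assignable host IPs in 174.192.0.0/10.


Host bits = 32 - 10 = 22
Total addresses = 2^22 = 4194304
Usable = total - 2 (network and broadcast)
Usable hosts: 4194302


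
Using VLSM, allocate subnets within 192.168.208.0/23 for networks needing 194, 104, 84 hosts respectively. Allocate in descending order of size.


194 hosts -> /24 (254 usable): 192.168.208.0/24
104 hosts -> /25 (126 usable): 192.168.209.0/25
84 hosts -> /25 (126 usable): 192.168.209.128/25
Allocation: 192.168.208.0/24 (194 hosts, 254 usable); 192.168.209.0/25 (104 hosts, 126 usable); 192.168.209.128/25 (84 hosts, 126 usable)


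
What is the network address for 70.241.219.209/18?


IP:   01000110.11110001.11011011.11010001
Mask: 11111111.11111111.11000000.00000000
AND operation:
Net:  01000110.11110001.11000000.00000000
Network: 70.241.192.0/18


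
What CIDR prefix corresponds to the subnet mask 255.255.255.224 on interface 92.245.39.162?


Binary: 11111111.11111111.11111111.11100000
Count leading 1s
Prefix: /27


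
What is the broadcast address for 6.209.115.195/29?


Network: 6.209.115.192/29
Host bits = 3
Set all host bits to 1:
Broadcast: 6.209.115.199


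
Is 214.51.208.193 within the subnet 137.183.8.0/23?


Subnet network: 137.183.8.0
Test IP AND mask: 214.51.208.0
No, 214.51.208.193 is not in 137.183.8.0/23


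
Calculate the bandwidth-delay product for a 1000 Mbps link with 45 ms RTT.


BDP = bandwidth * RTT
= 1000 Mbps * 45 ms
= 1000 * 1e6 * 45 / 1000 bits
= 45000000 bits
= 5625000 bytes
= 5493.1641 KB
BDP = 45000000 bits (5625000 bytes)


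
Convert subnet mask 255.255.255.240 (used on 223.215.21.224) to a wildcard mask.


Subnet mask: 255.255.255.240
Wildcard = 255.255.255.255 - subnet mask
255 - 255 = 0
255 - 255 = 0
255 - 255 = 0
255 - 240 = 15
Wildcard: 0.0.0.15


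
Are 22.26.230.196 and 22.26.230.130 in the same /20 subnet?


Mask: 255.255.240.0
22.26.230.196 AND mask = 22.26.224.0
22.26.230.130 AND mask = 22.26.224.0
Yes, same subnet (22.26.224.0)


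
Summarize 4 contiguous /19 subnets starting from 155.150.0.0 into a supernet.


Original prefix: /19
Number of subnets: 4 = 2^2
New prefix = 19 - 2 = 17
Supernet: 155.150.0.0/17


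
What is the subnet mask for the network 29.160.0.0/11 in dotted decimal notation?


/11 means 11 network bits, 21 host bits
Binary: 11111111111000000000000000000000
Mask: 255.224.0.0


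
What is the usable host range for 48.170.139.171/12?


Network: 48.160.0.0
Broadcast: 48.175.255.255
First usable = network + 1
Last usable = broadcast - 1
Range: 48.160.0.1 to 48.175.255.254


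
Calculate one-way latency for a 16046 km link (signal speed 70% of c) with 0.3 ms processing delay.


Speed = 0.7 * 3e5 km/s = 210000 km/s
Propagation delay = 16046 / 210000 = 0.0764 s = 76.4095 ms
Processing delay = 0.3 ms
Total one-way latency = 76.7095 ms


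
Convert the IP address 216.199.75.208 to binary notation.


216 = 11011000
199 = 11000111
75 = 01001011
208 = 11010000
Binary: 11011000.11000111.01001011.11010000


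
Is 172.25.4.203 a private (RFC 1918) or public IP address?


RFC 1918 private ranges:
  10.0.0.0/8 (10.0.0.0 - 10.255.255.255)
  172.16.0.0/12 (172.16.0.0 - 172.31.255.255)
  192.168.0.0/16 (192.168.0.0 - 192.168.255.255)
Private (in 172.16.0.0/12)


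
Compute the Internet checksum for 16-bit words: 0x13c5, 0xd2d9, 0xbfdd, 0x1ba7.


Sum all words (with carry folding):
+ 0x13c5 = 0x13c5
+ 0xd2d9 = 0xe69e
+ 0xbfdd = 0xa67c
+ 0x1ba7 = 0xc223
One's complement: ~0xc223
Checksum = 0x3ddc


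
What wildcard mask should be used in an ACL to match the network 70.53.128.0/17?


Subnet mask: 255.255.128.0
Wildcard = 255.255.255.255 - subnet mask
255 - 255 = 0
255 - 255 = 0
255 - 128 = 127
255 - 0 = 255
Wildcard: 0.0.127.255


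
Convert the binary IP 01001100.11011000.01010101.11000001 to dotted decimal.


01001100 = 76
11011000 = 216
01010101 = 85
11000001 = 193
IP: 76.216.85.193


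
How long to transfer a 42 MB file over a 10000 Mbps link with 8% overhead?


Effective throughput = 10000 * (1 - 8/100) = 9200 Mbps
File size in Mb = 42 * 8 = 336 Mb
Time = 336 / 9200
Time = 0.0365 seconds


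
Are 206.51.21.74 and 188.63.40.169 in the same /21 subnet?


Mask: 255.255.248.0
206.51.21.74 AND mask = 206.51.16.0
188.63.40.169 AND mask = 188.63.40.0
No, different subnets (206.51.16.0 vs 188.63.40.0)


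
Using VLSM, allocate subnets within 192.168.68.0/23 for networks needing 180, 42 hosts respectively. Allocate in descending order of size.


180 hosts -> /24 (254 usable): 192.168.68.0/24
42 hosts -> /26 (62 usable): 192.168.69.0/26
Allocation: 192.168.68.0/24 (180 hosts, 254 usable); 192.168.69.0/26 (42 hosts, 62 usable)


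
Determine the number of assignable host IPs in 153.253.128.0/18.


Host bits = 32 - 18 = 14
Total addresses = 2^14 = 16384
Usable = total - 2 (network and broadcast)
Usable hosts: 16382


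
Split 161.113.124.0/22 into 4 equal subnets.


New prefix = 22 + 2 = 24
Each subnet has 256 addresses
  161.113.124.0/24
  161.113.125.0/24
  161.113.126.0/24
  161.113.127.0/24
Subnets: 161.113.124.0/24, 161.113.125.0/24, 161.113.126.0/24, 161.113.127.0/24


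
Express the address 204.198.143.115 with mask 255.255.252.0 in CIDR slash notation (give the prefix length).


Binary: 11111111.11111111.11111100.00000000
Count leading 1s
Prefix: /22


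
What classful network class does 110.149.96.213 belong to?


First octet: 110
Binary: 01101110
0xxxxxxx -> Class A (1-126)
Class A, default mask 255.0.0.0 (/8)


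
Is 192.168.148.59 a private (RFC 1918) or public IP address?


RFC 1918 private ranges:
  10.0.0.0/8 (10.0.0.0 - 10.255.255.255)
  172.16.0.0/12 (172.16.0.0 - 172.31.255.255)
  192.168.0.0/16 (192.168.0.0 - 192.168.255.255)
Private (in 192.168.0.0/16)


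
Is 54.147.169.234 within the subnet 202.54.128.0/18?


Subnet network: 202.54.128.0
Test IP AND mask: 54.147.128.0
No, 54.147.169.234 is not in 202.54.128.0/18


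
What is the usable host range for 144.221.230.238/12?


Network: 144.208.0.0
Broadcast: 144.223.255.255
First usable = network + 1
Last usable = broadcast - 1
Range: 144.208.0.1 to 144.223.255.254


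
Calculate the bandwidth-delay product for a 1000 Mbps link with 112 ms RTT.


BDP = bandwidth * RTT
= 1000 Mbps * 112 ms
= 1000 * 1e6 * 112 / 1000 bits
= 112000000 bits
= 14000000 bytes
= 13671.875 KB
BDP = 112000000 bits (14000000 bytes)


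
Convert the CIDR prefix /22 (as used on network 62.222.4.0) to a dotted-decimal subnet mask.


/22 means 22 network bits, 10 host bits
Binary: 11111111111111111111110000000000
Mask: 255.255.252.0


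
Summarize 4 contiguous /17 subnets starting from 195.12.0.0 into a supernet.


Original prefix: /17
Number of subnets: 4 = 2^2
New prefix = 17 - 2 = 15
Supernet: 195.12.0.0/15


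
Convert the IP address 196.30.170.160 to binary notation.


196 = 11000100
30 = 00011110
170 = 10101010
160 = 10100000
Binary: 11000100.00011110.10101010.10100000


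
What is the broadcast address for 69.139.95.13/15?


Network: 69.138.0.0/15
Host bits = 17
Set all host bits to 1:
Broadcast: 69.139.255.255


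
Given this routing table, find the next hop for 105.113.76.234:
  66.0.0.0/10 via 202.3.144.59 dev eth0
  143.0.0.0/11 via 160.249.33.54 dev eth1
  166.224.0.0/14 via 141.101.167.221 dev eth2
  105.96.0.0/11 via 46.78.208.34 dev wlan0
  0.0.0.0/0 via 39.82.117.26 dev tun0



Longest prefix match for 105.113.76.234:
  /10 66.0.0.0: no
  /11 143.0.0.0: no
  /14 166.224.0.0: no
  /11 105.96.0.0: MATCH
  /0 0.0.0.0: MATCH
Selected: next-hop 46.78.208.34 via wlan0 (matched /11)


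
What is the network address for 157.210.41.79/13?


IP:   10011101.11010010.00101001.01001111
Mask: 11111111.11111000.00000000.00000000
AND operation:
Net:  10011101.11010000.00000000.00000000
Network: 157.208.0.0/13


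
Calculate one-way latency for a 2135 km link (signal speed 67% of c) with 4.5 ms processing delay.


Speed = 0.67 * 3e5 km/s = 201000 km/s
Propagation delay = 2135 / 201000 = 0.0106 s = 10.6219 ms
Processing delay = 4.5 ms
Total one-way latency = 15.1219 ms


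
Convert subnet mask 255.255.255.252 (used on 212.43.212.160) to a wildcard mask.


Subnet mask: 255.255.255.252
Wildcard = 255.255.255.255 - subnet mask
255 - 255 = 0
255 - 255 = 0
255 - 255 = 0
255 - 252 = 3
Wildcard: 0.0.0.3


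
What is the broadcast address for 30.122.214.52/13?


Network: 30.120.0.0/13
Host bits = 19
Set all host bits to 1:
Broadcast: 30.127.255.255


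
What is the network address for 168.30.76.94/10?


IP:   10101000.00011110.01001100.01011110
Mask: 11111111.11000000.00000000.00000000
AND operation:
Net:  10101000.00000000.00000000.00000000
Network: 168.0.0.0/10


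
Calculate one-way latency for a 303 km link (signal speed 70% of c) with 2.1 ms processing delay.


Speed = 0.7 * 3e5 km/s = 210000 km/s
Propagation delay = 303 / 210000 = 0.0014 s = 1.4429 ms
Processing delay = 2.1 ms
Total one-way latency = 3.5429 ms


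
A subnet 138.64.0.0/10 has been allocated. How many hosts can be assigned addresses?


Host bits = 32 - 10 = 22
Total addresses = 2^22 = 4194304
Usable = total - 2 (network and broadcast)
Usable hosts: 4194302


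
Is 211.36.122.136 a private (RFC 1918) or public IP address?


RFC 1918 private ranges:
  10.0.0.0/8 (10.0.0.0 - 10.255.255.255)
  172.16.0.0/12 (172.16.0.0 - 172.31.255.255)
  192.168.0.0/16 (192.168.0.0 - 192.168.255.255)
Public (not in any RFC 1918 range)


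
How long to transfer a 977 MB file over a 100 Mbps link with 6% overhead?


Effective throughput = 100 * (1 - 6/100) = 94 Mbps
File size in Mb = 977 * 8 = 7816 Mb
Time = 7816 / 94
Time = 83.1489 seconds


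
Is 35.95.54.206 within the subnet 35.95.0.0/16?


Subnet network: 35.95.0.0
Test IP AND mask: 35.95.0.0
Yes, 35.95.54.206 is in 35.95.0.0/16


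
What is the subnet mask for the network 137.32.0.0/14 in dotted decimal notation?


/14 means 14 network bits, 18 host bits
Binary: 11111111111111000000000000000000
Mask: 255.252.0.0


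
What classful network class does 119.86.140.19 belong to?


First octet: 119
Binary: 01110111
0xxxxxxx -> Class A (1-126)
Class A, default mask 255.0.0.0 (/8)


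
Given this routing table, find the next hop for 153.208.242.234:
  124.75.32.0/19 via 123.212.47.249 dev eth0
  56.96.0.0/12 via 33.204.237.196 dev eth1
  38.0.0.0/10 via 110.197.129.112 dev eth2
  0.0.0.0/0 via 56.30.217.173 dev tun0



Longest prefix match for 153.208.242.234:
  /19 124.75.32.0: no
  /12 56.96.0.0: no
  /10 38.0.0.0: no
  /0 0.0.0.0: MATCH
Selected: next-hop 56.30.217.173 via tun0 (matched /0)


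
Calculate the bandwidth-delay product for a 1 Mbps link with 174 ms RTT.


BDP = bandwidth * RTT
= 1 Mbps * 174 ms
= 1 * 1e6 * 174 / 1000 bits
= 174000 bits
= 21750 bytes
= 21.2402 KB
BDP = 174000 bits (21750 bytes)


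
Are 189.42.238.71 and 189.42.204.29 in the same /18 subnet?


Mask: 255.255.192.0
189.42.238.71 AND mask = 189.42.192.0
189.42.204.29 AND mask = 189.42.192.0
Yes, same subnet (189.42.192.0)


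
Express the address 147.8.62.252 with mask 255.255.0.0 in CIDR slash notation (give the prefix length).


Binary: 11111111.11111111.00000000.00000000
Count leading 1s
Prefix: /16


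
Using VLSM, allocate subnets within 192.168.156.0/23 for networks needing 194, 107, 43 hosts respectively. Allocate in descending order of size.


194 hosts -> /24 (254 usable): 192.168.156.0/24
107 hosts -> /25 (126 usable): 192.168.157.0/25
43 hosts -> /26 (62 usable): 192.168.157.128/26
Allocation: 192.168.156.0/24 (194 hosts, 254 usable); 192.168.157.0/25 (107 hosts, 126 usable); 192.168.157.128/26 (43 hosts, 62 usable)


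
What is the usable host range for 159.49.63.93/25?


Network: 159.49.63.0
Broadcast: 159.49.63.127
First usable = network + 1
Last usable = broadcast - 1
Range: 159.49.63.1 to 159.49.63.126


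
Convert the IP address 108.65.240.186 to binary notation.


108 = 01101100
65 = 01000001
240 = 11110000
186 = 10111010
Binary: 01101100.01000001.11110000.10111010


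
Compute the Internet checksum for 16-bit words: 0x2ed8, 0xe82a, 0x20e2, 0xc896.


Sum all words (with carry folding):
+ 0x2ed8 = 0x2ed8
+ 0xe82a = 0x1703
+ 0x20e2 = 0x37e5
+ 0xc896 = 0x007c
One's complement: ~0x007c
Checksum = 0xff83


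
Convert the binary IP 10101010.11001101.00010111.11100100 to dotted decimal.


10101010 = 170
11001101 = 205
00010111 = 23
11100100 = 228
IP: 170.205.23.228


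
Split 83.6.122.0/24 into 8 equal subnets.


New prefix = 24 + 3 = 27
Each subnet has 32 addresses
  83.6.122.0/27
  83.6.122.32/27
  83.6.122.64/27
  83.6.122.96/27
  83.6.122.128/27
  83.6.122.160/27
  83.6.122.192/27
  83.6.122.224/27
Subnets: 83.6.122.0/27, 83.6.122.32/27, 83.6.122.64/27, 83.6.122.96/27, 83.6.122.128/27, 83.6.122.160/27, 83.6.122.192/27, 83.6.122.224/27


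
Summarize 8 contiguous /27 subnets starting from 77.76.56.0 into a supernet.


Original prefix: /27
Number of subnets: 8 = 2^3
New prefix = 27 - 3 = 24
Supernet: 77.76.56.0/24


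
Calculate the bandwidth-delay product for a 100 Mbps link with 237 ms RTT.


BDP = bandwidth * RTT
= 100 Mbps * 237 ms
= 100 * 1e6 * 237 / 1000 bits
= 23700000 bits
= 2962500 bytes
= 2893.0664 KB
BDP = 23700000 bits (2962500 bytes)


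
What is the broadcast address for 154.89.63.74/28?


Network: 154.89.63.64/28
Host bits = 4
Set all host bits to 1:
Broadcast: 154.89.63.79


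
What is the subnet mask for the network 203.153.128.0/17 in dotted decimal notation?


/17 means 17 network bits, 15 host bits
Binary: 11111111111111111000000000000000
Mask: 255.255.128.0


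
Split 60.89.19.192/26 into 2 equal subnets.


New prefix = 26 + 1 = 27
Each subnet has 32 addresses
  60.89.19.192/27
  60.89.19.224/27
Subnets: 60.89.19.192/27, 60.89.19.224/27


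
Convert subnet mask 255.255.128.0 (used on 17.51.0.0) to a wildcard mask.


Subnet mask: 255.255.128.0
Wildcard = 255.255.255.255 - subnet mask
255 - 255 = 0
255 - 255 = 0
255 - 128 = 127
255 - 0 = 255
Wildcard: 0.0.127.255
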